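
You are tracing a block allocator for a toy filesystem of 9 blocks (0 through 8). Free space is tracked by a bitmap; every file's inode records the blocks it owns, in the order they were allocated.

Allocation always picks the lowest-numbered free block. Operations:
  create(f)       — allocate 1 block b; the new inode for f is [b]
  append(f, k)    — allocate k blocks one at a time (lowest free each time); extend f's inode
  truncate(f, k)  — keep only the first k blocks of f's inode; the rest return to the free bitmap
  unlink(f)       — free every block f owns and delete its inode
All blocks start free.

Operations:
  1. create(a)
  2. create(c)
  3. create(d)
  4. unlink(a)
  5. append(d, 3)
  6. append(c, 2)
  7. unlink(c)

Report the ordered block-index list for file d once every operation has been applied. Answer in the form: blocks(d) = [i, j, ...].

after create(a) → a:[0]  free=[F........]
after create(c) → a:[0], c:[1]  free=[FF.......]
after create(d) → a:[0], c:[1], d:[2]  free=[FFF......]
after unlink(a) → c:[1], d:[2]  free=[.FF......]
after append(d, 3) → c:[1], d:[2, 0, 3, 4]  free=[FFFFF....]
after append(c, 2) → c:[1, 5, 6], d:[2, 0, 3, 4]  free=[FFFFFFF..]
after unlink(c) → d:[2, 0, 3, 4]  free=[F.FFF....]

blocks(d) = [2, 0, 3, 4]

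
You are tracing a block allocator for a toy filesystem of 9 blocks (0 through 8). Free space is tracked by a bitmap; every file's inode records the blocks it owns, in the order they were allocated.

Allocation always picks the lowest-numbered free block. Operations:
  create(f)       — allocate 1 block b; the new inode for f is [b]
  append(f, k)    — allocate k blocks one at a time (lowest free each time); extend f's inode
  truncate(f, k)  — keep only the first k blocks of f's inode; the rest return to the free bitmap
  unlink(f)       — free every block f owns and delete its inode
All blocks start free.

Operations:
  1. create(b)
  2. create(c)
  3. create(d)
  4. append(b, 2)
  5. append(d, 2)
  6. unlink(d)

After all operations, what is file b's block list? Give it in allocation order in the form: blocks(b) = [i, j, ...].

[1] create(b) — b=0 (map F........)
[2] create(c) — b=0 c=1 (map FF.......)
[3] create(d) — b=0 c=1 d=2 (map FFF......)
[4] append(b, 2) — b=0,3,4 c=1 d=2 (map FFFFF....)
[5] append(d, 2) — b=0,3,4 c=1 d=2,5,6 (map FFFFFFF..)
[6] unlink(d) — b=0,3,4 c=1 (map FF.FF....)

blocks(b) = [0, 3, 4]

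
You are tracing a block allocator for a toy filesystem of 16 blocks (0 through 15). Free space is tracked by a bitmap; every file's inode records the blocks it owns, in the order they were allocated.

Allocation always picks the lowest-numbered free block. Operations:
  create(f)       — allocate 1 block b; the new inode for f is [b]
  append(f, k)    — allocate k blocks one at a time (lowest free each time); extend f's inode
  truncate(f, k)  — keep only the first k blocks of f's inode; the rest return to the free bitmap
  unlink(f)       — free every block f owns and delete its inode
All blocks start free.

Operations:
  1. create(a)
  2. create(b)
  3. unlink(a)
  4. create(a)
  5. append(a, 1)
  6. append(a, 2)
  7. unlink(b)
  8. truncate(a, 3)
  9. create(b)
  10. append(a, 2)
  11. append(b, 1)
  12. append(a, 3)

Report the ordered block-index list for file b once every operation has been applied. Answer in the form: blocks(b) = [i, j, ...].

create(a): bitmap=F............... | a=[0]
create(b): bitmap=FF.............. | a=[0] b=[1]
unlink(a): bitmap=.F.............. | b=[1]
create(a): bitmap=FF.............. | a=[0] b=[1]
append(a, 1): bitmap=FFF............. | a=[0, 2] b=[1]
append(a, 2): bitmap=FFFFF........... | a=[0, 2, 3, 4] b=[1]
unlink(b): bitmap=F.FFF........... | a=[0, 2, 3, 4]
truncate(a, 3): bitmap=F.FF............ | a=[0, 2, 3]
create(b): bitmap=FFFF............ | a=[0, 2, 3] b=[1]
append(a, 2): bitmap=FFFFFF.......... | a=[0, 2, 3, 4, 5] b=[1]
append(b, 1): bitmap=FFFFFFF......... | a=[0, 2, 3, 4, 5] b=[1, 6]
append(a, 3): bitmap=FFFFFFFFFF...... | a=[0, 2, 3, 4, 5, 7, 8, 9] b=[1, 6]

blocks(b) = [1, 6]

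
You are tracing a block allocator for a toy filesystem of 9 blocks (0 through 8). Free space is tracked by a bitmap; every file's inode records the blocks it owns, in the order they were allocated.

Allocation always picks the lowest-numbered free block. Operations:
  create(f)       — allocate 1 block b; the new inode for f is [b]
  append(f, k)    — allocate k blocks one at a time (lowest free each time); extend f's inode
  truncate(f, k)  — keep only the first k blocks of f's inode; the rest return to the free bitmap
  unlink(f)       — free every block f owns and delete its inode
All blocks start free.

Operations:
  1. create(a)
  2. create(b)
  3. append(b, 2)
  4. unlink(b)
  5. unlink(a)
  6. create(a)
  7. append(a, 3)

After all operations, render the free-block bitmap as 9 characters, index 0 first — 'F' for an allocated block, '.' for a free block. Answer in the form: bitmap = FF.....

  1. create(a)  ⇒  F........  {a→[0]}
  2. create(b)  ⇒  FF.......  {a→[0]; b→[1]}
  3. append(b, 2)  ⇒  FFFF.....  {a→[0]; b→[1, 2, 3]}
  4. unlink(b)  ⇒  F........  {a→[0]}
  5. unlink(a)  ⇒  .........  {}
  6. create(a)  ⇒  F........  {a→[0]}
  7. append(a, 3)  ⇒  FFFF.....  {a→[0, 1, 2, 3]}

bitmap = FFFF.....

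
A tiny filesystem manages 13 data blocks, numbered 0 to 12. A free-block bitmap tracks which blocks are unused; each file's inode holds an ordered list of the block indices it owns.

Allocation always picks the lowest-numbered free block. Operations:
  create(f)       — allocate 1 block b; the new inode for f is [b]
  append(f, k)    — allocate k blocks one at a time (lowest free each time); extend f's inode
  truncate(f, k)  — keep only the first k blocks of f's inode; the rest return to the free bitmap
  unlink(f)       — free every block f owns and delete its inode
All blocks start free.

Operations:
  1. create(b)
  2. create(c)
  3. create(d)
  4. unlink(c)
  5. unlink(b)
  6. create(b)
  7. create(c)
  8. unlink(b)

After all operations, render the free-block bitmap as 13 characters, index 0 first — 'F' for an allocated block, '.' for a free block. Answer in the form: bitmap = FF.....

after create(b) → b:[0]  free=[F............]
after create(c) → b:[0], c:[1]  free=[FF...........]
after create(d) → b:[0], c:[1], d:[2]  free=[FFF..........]
after unlink(c) → b:[0], d:[2]  free=[F.F..........]
after unlink(b) → d:[2]  free=[..F..........]
after create(b) → b:[0], d:[2]  free=[F.F..........]
after create(c) → b:[0], c:[1], d:[2]  free=[FFF..........]
after unlink(b) → c:[1], d:[2]  free=[.FF..........]

bitmap = .FF..........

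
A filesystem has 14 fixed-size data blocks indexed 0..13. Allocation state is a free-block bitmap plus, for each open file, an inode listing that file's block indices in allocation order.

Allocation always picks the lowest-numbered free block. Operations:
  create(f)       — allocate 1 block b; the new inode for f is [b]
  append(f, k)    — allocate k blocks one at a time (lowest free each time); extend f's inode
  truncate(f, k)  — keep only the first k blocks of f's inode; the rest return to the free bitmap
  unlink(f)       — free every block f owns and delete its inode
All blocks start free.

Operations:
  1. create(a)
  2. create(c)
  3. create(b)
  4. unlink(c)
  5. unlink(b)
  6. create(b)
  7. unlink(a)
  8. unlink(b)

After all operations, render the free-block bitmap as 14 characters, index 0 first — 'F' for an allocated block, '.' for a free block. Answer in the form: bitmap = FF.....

bitmap = ..............

[1] create(a) — a=0 (map F.............)
[2] create(c) — a=0 c=1 (map FF............)
[3] create(b) — a=0 b=2 c=1 (map FFF...........)
[4] unlink(c) — a=0 b=2 (map F.F...........)
[5] unlink(b) — a=0 (map F.............)
[6] create(b) — a=0 b=1 (map FF............)
[7] unlink(a) — b=1 (map .F............)
[8] unlink(b) —  (map ..............)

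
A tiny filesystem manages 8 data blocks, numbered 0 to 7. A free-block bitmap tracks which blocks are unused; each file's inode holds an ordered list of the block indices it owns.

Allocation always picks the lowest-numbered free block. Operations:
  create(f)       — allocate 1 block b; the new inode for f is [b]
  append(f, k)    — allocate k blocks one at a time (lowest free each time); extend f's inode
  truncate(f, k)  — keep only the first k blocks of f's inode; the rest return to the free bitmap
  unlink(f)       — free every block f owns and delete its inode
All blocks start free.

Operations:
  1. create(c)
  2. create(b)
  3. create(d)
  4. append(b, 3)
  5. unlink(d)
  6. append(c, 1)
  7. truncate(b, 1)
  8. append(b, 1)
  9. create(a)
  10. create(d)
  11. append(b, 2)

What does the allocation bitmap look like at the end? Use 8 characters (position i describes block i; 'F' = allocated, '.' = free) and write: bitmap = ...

bitmap = FFFFFFFF

create(c): bitmap=F....... | c=[0]
create(b): bitmap=FF...... | b=[1] c=[0]
create(d): bitmap=FFF..... | b=[1] c=[0] d=[2]
append(b, 3): bitmap=FFFFFF.. | b=[1, 3, 4, 5] c=[0] d=[2]
unlink(d): bitmap=FF.FFF.. | b=[1, 3, 4, 5] c=[0]
append(c, 1): bitmap=FFFFFF.. | b=[1, 3, 4, 5] c=[0, 2]
truncate(b, 1): bitmap=FFF..... | b=[1] c=[0, 2]
append(b, 1): bitmap=FFFF.... | b=[1, 3] c=[0, 2]
create(a): bitmap=FFFFF... | a=[4] b=[1, 3] c=[0, 2]
create(d): bitmap=FFFFFF.. | a=[4] b=[1, 3] c=[0, 2] d=[5]
append(b, 2): bitmap=FFFFFFFF | a=[4] b=[1, 3, 6, 7] c=[0, 2] d=[5]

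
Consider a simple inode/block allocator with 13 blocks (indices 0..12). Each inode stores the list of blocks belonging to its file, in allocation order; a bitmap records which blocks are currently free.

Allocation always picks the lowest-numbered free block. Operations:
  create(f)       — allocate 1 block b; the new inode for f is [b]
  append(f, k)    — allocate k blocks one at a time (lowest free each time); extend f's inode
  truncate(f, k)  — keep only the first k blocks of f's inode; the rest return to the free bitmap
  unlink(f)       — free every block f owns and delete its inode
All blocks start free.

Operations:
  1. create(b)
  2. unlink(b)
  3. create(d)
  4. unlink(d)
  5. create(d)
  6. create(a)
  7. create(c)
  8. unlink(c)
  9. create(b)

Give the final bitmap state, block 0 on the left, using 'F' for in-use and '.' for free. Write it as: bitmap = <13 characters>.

bitmap = FFF..........

create(b): bitmap=F............ | b=[0]
unlink(b): bitmap=............. | 
create(d): bitmap=F............ | d=[0]
unlink(d): bitmap=............. | 
create(d): bitmap=F............ | d=[0]
create(a): bitmap=FF........... | a=[1] d=[0]
create(c): bitmap=FFF.......... | a=[1] c=[2] d=[0]
unlink(c): bitmap=FF........... | a=[1] d=[0]
create(b): bitmap=FFF.......... | a=[1] b=[2] d=[0]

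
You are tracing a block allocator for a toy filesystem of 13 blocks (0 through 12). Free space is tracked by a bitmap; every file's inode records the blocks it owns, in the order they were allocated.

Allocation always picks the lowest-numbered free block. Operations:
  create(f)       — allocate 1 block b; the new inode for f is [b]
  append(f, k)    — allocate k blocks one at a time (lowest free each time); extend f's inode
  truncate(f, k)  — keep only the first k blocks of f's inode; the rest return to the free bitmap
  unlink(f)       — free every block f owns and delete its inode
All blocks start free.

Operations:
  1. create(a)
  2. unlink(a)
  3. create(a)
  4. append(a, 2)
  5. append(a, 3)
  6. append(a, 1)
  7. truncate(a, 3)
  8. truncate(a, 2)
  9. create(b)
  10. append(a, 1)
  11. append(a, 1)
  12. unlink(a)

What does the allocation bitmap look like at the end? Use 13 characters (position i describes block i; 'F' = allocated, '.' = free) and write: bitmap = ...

  1. create(a)  ⇒  F............  {a→[0]}
  2. unlink(a)  ⇒  .............  {}
  3. create(a)  ⇒  F............  {a→[0]}
  4. append(a, 2)  ⇒  FFF..........  {a→[0, 1, 2]}
  5. append(a, 3)  ⇒  FFFFFF.......  {a→[0, 1, 2, 3, 4, 5]}
  6. append(a, 1)  ⇒  FFFFFFF......  {a→[0, 1, 2, 3, 4, 5, 6]}
  7. truncate(a, 3)  ⇒  FFF..........  {a→[0, 1, 2]}
  8. truncate(a, 2)  ⇒  FF...........  {a→[0, 1]}
  9. create(b)  ⇒  FFF..........  {a→[0, 1]; b→[2]}
  10. append(a, 1)  ⇒  FFFF.........  {a→[0, 1, 3]; b→[2]}
  11. append(a, 1)  ⇒  FFFFF........  {a→[0, 1, 3, 4]; b→[2]}
  12. unlink(a)  ⇒  ..F..........  {b→[2]}

bitmap = ..F..........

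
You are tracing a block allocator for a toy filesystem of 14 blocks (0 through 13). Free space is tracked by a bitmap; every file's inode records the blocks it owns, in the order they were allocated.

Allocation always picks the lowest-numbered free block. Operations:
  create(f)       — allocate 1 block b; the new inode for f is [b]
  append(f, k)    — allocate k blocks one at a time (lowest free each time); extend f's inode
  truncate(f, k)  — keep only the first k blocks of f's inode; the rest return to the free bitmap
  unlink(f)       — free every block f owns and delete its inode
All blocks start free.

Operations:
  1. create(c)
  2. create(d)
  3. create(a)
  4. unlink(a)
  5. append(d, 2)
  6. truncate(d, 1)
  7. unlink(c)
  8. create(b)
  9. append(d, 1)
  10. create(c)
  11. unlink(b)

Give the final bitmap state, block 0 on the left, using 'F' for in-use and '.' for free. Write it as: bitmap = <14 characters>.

bitmap = .FFF..........

[1] create(c) — c=0 (map F.............)
[2] create(d) — c=0 d=1 (map FF............)
[3] create(a) — a=2 c=0 d=1 (map FFF...........)
[4] unlink(a) — c=0 d=1 (map FF............)
[5] append(d, 2) — c=0 d=1,2,3 (map FFFF..........)
[6] truncate(d, 1) — c=0 d=1 (map FF............)
[7] unlink(c) — d=1 (map .F............)
[8] create(b) — b=0 d=1 (map FF............)
[9] append(d, 1) — b=0 d=1,2 (map FFF...........)
[10] create(c) — b=0 c=3 d=1,2 (map FFFF..........)
[11] unlink(b) — c=3 d=1,2 (map .FFF..........)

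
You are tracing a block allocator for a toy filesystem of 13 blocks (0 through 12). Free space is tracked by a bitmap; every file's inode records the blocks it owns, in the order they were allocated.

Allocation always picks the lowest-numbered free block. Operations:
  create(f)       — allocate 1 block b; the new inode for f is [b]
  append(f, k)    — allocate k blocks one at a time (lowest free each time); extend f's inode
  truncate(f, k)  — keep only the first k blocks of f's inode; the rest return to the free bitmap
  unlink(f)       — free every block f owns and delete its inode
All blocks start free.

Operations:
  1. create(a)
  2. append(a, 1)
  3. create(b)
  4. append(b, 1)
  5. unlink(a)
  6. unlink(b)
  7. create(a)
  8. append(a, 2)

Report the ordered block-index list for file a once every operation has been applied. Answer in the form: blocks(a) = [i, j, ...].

blocks(a) = [0, 1, 2]

after create(a) → a:[0]  free=[F............]
after append(a, 1) → a:[0, 1]  free=[FF...........]
after create(b) → a:[0, 1], b:[2]  free=[FFF..........]
after append(b, 1) → a:[0, 1], b:[2, 3]  free=[FFFF.........]
after unlink(a) → b:[2, 3]  free=[..FF.........]
after unlink(b) →   free=[.............]
after create(a) → a:[0]  free=[F............]
after append(a, 2) → a:[0, 1, 2]  free=[FFF..........]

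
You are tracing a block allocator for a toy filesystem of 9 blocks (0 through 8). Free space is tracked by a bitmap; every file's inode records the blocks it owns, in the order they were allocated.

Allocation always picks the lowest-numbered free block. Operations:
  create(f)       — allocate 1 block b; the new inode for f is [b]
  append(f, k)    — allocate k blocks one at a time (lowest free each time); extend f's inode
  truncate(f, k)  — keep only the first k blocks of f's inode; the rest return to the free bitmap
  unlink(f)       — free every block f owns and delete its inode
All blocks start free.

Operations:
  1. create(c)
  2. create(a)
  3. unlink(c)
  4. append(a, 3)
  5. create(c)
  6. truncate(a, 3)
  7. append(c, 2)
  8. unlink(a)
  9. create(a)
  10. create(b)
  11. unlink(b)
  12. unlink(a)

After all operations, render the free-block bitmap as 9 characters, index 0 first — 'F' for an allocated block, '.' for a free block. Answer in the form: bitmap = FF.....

bitmap = ...FFF...

  1. create(c)  ⇒  F........  {c→[0]}
  2. create(a)  ⇒  FF.......  {a→[1]; c→[0]}
  3. unlink(c)  ⇒  .F.......  {a→[1]}
  4. append(a, 3)  ⇒  FFFF.....  {a→[1, 0, 2, 3]}
  5. create(c)  ⇒  FFFFF....  {a→[1, 0, 2, 3]; c→[4]}
  6. truncate(a, 3)  ⇒  FFF.F....  {a→[1, 0, 2]; c→[4]}
  7. append(c, 2)  ⇒  FFFFFF...  {a→[1, 0, 2]; c→[4, 3, 5]}
  8. unlink(a)  ⇒  ...FFF...  {c→[4, 3, 5]}
  9. create(a)  ⇒  F..FFF...  {a→[0]; c→[4, 3, 5]}
  10. create(b)  ⇒  FF.FFF...  {a→[0]; b→[1]; c→[4, 3, 5]}
  11. unlink(b)  ⇒  F..FFF...  {a→[0]; c→[4, 3, 5]}
  12. unlink(a)  ⇒  ...FFF...  {c→[4, 3, 5]}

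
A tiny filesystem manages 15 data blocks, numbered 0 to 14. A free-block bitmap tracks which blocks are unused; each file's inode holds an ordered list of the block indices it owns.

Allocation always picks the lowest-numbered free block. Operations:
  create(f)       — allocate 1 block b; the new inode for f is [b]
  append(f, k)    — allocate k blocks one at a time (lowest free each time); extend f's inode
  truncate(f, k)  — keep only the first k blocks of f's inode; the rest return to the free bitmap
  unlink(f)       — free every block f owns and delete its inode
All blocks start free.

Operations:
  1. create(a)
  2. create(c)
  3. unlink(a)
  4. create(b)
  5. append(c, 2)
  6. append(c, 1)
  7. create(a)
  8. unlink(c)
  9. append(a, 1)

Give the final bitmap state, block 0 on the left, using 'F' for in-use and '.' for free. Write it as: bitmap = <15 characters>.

[1] create(a) — a=0 (map F..............)
[2] create(c) — a=0 c=1 (map FF.............)
[3] unlink(a) — c=1 (map .F.............)
[4] create(b) — b=0 c=1 (map FF.............)
[5] append(c, 2) — b=0 c=1,2,3 (map FFFF...........)
[6] append(c, 1) — b=0 c=1,2,3,4 (map FFFFF..........)
[7] create(a) — a=5 b=0 c=1,2,3,4 (map FFFFFF.........)
[8] unlink(c) — a=5 b=0 (map F....F.........)
[9] append(a, 1) — a=5,1 b=0 (map FF...F.........)

bitmap = FF...F.........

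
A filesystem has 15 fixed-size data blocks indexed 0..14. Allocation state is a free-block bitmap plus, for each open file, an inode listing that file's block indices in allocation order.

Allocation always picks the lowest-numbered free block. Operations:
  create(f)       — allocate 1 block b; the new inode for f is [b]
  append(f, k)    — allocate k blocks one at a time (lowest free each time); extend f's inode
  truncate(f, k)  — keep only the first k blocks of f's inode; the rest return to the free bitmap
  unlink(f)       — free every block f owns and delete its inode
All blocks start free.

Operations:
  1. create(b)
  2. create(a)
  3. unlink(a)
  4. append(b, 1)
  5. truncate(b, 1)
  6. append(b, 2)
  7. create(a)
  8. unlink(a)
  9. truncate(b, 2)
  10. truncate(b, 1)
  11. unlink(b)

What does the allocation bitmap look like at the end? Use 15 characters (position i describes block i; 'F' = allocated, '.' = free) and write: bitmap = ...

create(b): bitmap=F.............. | b=[0]
create(a): bitmap=FF............. | a=[1] b=[0]
unlink(a): bitmap=F.............. | b=[0]
append(b, 1): bitmap=FF............. | b=[0, 1]
truncate(b, 1): bitmap=F.............. | b=[0]
append(b, 2): bitmap=FFF............ | b=[0, 1, 2]
create(a): bitmap=FFFF........... | a=[3] b=[0, 1, 2]
unlink(a): bitmap=FFF............ | b=[0, 1, 2]
truncate(b, 2): bitmap=FF............. | b=[0, 1]
truncate(b, 1): bitmap=F.............. | b=[0]
unlink(b): bitmap=............... | 

bitmap = ...............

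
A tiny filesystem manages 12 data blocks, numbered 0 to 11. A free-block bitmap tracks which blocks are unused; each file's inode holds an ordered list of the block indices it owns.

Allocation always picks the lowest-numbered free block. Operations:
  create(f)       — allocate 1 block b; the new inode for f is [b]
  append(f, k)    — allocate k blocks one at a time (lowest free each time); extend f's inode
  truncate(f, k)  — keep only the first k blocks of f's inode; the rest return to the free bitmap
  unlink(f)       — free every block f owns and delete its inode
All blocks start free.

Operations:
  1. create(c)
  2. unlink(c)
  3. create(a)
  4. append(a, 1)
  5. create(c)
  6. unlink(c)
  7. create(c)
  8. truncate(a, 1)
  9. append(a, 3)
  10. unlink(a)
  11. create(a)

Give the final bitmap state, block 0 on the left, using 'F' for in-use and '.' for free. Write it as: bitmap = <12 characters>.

bitmap = F.F.........

[1] create(c) — c=0 (map F...........)
[2] unlink(c) —  (map ............)
[3] create(a) — a=0 (map F...........)
[4] append(a, 1) — a=0,1 (map FF..........)
[5] create(c) — a=0,1 c=2 (map FFF.........)
[6] unlink(c) — a=0,1 (map FF..........)
[7] create(c) — a=0,1 c=2 (map FFF.........)
[8] truncate(a, 1) — a=0 c=2 (map F.F.........)
[9] append(a, 3) — a=0,1,3,4 c=2 (map FFFFF.......)
[10] unlink(a) — c=2 (map ..F.........)
[11] create(a) — a=0 c=2 (map F.F.........)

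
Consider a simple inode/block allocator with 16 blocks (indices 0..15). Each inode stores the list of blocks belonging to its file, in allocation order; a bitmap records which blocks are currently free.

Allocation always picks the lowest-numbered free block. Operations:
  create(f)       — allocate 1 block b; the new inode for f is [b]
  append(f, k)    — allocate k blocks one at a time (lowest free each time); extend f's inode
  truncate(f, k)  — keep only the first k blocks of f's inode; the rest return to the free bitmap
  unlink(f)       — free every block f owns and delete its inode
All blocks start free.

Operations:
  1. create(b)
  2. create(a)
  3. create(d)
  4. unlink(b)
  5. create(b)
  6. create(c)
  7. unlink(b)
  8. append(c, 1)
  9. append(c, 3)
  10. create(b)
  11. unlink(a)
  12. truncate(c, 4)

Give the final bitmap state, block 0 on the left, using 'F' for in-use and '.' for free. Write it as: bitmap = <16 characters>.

  1. create(b)  ⇒  F...............  {b→[0]}
  2. create(a)  ⇒  FF..............  {a→[1]; b→[0]}
  3. create(d)  ⇒  FFF.............  {a→[1]; b→[0]; d→[2]}
  4. unlink(b)  ⇒  .FF.............  {a→[1]; d→[2]}
  5. create(b)  ⇒  FFF.............  {a→[1]; b→[0]; d→[2]}
  6. create(c)  ⇒  FFFF............  {a→[1]; b→[0]; c→[3]; d→[2]}
  7. unlink(b)  ⇒  .FFF............  {a→[1]; c→[3]; d→[2]}
  8. append(c, 1)  ⇒  FFFF............  {a→[1]; c→[3, 0]; d→[2]}
  9. append(c, 3)  ⇒  FFFFFFF.........  {a→[1]; c→[3, 0, 4, 5, 6]; d→[2]}
  10. create(b)  ⇒  FFFFFFFF........  {a→[1]; b→[7]; c→[3, 0, 4, 5, 6]; d→[2]}
  11. unlink(a)  ⇒  F.FFFFFF........  {b→[7]; c→[3, 0, 4, 5, 6]; d→[2]}
  12. truncate(c, 4)  ⇒  F.FFFF.F........  {b→[7]; c→[3, 0, 4, 5]; d→[2]}

bitmap = F.FFFF.F........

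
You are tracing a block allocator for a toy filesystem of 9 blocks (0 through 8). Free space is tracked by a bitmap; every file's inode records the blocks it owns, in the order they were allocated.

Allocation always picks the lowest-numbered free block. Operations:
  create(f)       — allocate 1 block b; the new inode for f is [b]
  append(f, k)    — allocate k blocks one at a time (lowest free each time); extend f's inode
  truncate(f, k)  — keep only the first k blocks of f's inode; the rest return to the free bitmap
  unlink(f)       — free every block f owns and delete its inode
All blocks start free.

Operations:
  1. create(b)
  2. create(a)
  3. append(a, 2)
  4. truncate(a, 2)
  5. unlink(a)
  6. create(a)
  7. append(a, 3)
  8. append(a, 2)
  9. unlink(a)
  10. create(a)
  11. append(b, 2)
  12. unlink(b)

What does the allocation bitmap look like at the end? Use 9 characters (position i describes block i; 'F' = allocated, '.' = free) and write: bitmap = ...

bitmap = .F.......

create(b): bitmap=F........ | b=[0]
create(a): bitmap=FF....... | a=[1] b=[0]
append(a, 2): bitmap=FFFF..... | a=[1, 2, 3] b=[0]
truncate(a, 2): bitmap=FFF...... | a=[1, 2] b=[0]
unlink(a): bitmap=F........ | b=[0]
create(a): bitmap=FF....... | a=[1] b=[0]
append(a, 3): bitmap=FFFFF.... | a=[1, 2, 3, 4] b=[0]
append(a, 2): bitmap=FFFFFFF.. | a=[1, 2, 3, 4, 5, 6] b=[0]
unlink(a): bitmap=F........ | b=[0]
create(a): bitmap=FF....... | a=[1] b=[0]
append(b, 2): bitmap=FFFF..... | a=[1] b=[0, 2, 3]
unlink(b): bitmap=.F....... | a=[1]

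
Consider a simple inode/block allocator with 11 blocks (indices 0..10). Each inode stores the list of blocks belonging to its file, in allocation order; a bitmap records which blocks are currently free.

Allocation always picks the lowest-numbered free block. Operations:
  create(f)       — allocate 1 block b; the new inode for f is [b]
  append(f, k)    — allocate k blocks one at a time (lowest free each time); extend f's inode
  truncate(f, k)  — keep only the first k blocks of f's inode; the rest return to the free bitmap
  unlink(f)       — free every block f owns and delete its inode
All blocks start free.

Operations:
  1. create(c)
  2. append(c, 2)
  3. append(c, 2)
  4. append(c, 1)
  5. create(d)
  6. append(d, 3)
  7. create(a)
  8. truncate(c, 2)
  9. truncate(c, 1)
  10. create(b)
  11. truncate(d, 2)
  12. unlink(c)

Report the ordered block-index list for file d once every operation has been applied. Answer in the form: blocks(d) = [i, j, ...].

after create(c) → c:[0]  free=[F..........]
after append(c, 2) → c:[0, 1, 2]  free=[FFF........]
after append(c, 2) → c:[0, 1, 2, 3, 4]  free=[FFFFF......]
after append(c, 1) → c:[0, 1, 2, 3, 4, 5]  free=[FFFFFF.....]
after create(d) → c:[0, 1, 2, 3, 4, 5], d:[6]  free=[FFFFFFF....]
after append(d, 3) → c:[0, 1, 2, 3, 4, 5], d:[6, 7, 8, 9]  free=[FFFFFFFFFF.]
after create(a) → a:[10], c:[0, 1, 2, 3, 4, 5], d:[6, 7, 8, 9]  free=[FFFFFFFFFFF]
after truncate(c, 2) → a:[10], c:[0, 1], d:[6, 7, 8, 9]  free=[FF....FFFFF]
after truncate(c, 1) → a:[10], c:[0], d:[6, 7, 8, 9]  free=[F.....FFFFF]
after create(b) → a:[10], b:[1], c:[0], d:[6, 7, 8, 9]  free=[FF....FFFFF]
after truncate(d, 2) → a:[10], b:[1], c:[0], d:[6, 7]  free=[FF....FF..F]
after unlink(c) → a:[10], b:[1], d:[6, 7]  free=[.F....FF..F]

blocks(d) = [6, 7]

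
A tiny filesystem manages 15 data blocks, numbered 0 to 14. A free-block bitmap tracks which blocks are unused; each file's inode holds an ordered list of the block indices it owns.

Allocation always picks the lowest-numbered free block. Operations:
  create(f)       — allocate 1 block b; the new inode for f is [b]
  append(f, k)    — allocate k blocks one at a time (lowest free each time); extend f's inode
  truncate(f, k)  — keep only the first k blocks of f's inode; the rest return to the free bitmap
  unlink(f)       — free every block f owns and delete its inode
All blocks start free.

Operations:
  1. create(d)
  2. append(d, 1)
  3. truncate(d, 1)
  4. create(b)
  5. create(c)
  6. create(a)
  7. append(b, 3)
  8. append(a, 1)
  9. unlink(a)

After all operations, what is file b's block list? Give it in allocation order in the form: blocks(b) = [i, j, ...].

create(d): bitmap=F.............. | d=[0]
append(d, 1): bitmap=FF............. | d=[0, 1]
truncate(d, 1): bitmap=F.............. | d=[0]
create(b): bitmap=FF............. | b=[1] d=[0]
create(c): bitmap=FFF............ | b=[1] c=[2] d=[0]
create(a): bitmap=FFFF........... | a=[3] b=[1] c=[2] d=[0]
append(b, 3): bitmap=FFFFFFF........ | a=[3] b=[1, 4, 5, 6] c=[2] d=[0]
append(a, 1): bitmap=FFFFFFFF....... | a=[3, 7] b=[1, 4, 5, 6] c=[2] d=[0]
unlink(a): bitmap=FFF.FFF........ | b=[1, 4, 5, 6] c=[2] d=[0]

blocks(b) = [1, 4, 5, 6]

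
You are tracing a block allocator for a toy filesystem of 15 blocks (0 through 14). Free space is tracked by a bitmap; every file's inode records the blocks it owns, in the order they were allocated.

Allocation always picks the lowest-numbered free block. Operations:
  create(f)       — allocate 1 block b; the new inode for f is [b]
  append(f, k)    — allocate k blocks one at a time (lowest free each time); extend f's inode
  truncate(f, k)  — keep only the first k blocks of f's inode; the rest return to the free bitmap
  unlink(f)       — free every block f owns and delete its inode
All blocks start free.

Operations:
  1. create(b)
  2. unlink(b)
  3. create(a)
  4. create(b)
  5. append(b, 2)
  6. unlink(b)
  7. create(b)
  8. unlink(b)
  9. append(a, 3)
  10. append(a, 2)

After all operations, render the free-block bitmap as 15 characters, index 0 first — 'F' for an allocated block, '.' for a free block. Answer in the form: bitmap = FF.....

[1] create(b) — b=0 (map F..............)
[2] unlink(b) —  (map ...............)
[3] create(a) — a=0 (map F..............)
[4] create(b) — a=0 b=1 (map FF.............)
[5] append(b, 2) — a=0 b=1,2,3 (map FFFF...........)
[6] unlink(b) — a=0 (map F..............)
[7] create(b) — a=0 b=1 (map FF.............)
[8] unlink(b) — a=0 (map F..............)
[9] append(a, 3) — a=0,1,2,3 (map FFFF...........)
[10] append(a, 2) — a=0,1,2,3,4,5 (map FFFFFF.........)

bitmap = FFFFFF.........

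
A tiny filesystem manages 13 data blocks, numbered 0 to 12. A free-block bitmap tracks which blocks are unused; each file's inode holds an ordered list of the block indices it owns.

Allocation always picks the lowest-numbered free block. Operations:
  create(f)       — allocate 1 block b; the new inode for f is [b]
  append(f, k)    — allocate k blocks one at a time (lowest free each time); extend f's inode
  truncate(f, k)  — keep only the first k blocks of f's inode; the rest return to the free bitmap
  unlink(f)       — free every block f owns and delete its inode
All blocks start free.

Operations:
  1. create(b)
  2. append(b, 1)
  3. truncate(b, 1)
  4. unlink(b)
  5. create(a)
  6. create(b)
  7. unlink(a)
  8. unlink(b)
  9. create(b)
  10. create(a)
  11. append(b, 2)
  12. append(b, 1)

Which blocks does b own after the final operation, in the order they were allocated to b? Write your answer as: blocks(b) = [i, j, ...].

blocks(b) = [0, 2, 3, 4]

create(b): bitmap=F............ | b=[0]
append(b, 1): bitmap=FF........... | b=[0, 1]
truncate(b, 1): bitmap=F............ | b=[0]
unlink(b): bitmap=............. | 
create(a): bitmap=F............ | a=[0]
create(b): bitmap=FF........... | a=[0] b=[1]
unlink(a): bitmap=.F........... | b=[1]
unlink(b): bitmap=............. | 
create(b): bitmap=F............ | b=[0]
create(a): bitmap=FF........... | a=[1] b=[0]
append(b, 2): bitmap=FFFF......... | a=[1] b=[0, 2, 3]
append(b, 1): bitmap=FFFFF........ | a=[1] b=[0, 2, 3, 4]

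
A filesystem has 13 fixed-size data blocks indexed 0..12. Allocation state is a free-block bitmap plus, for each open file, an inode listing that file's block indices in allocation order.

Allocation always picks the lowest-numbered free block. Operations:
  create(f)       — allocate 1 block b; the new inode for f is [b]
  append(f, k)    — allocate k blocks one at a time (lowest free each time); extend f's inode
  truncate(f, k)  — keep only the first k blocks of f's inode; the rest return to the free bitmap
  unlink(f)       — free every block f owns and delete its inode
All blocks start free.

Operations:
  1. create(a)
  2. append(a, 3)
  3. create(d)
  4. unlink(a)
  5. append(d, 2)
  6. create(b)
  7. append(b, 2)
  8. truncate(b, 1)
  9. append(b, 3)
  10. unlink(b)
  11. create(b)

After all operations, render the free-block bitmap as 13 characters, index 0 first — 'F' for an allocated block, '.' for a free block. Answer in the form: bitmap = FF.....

bitmap = FFF.F........

[1] create(a) — a=0 (map F............)
[2] append(a, 3) — a=0,1,2,3 (map FFFF.........)
[3] create(d) — a=0,1,2,3 d=4 (map FFFFF........)
[4] unlink(a) — d=4 (map ....F........)
[5] append(d, 2) — d=4,0,1 (map FF..F........)
[6] create(b) — b=2 d=4,0,1 (map FFF.F........)
[7] append(b, 2) — b=2,3,5 d=4,0,1 (map FFFFFF.......)
[8] truncate(b, 1) — b=2 d=4,0,1 (map FFF.F........)
[9] append(b, 3) — b=2,3,5,6 d=4,0,1 (map FFFFFFF......)
[10] unlink(b) — d=4,0,1 (map FF..F........)
[11] create(b) — b=2 d=4,0,1 (map FFF.F........)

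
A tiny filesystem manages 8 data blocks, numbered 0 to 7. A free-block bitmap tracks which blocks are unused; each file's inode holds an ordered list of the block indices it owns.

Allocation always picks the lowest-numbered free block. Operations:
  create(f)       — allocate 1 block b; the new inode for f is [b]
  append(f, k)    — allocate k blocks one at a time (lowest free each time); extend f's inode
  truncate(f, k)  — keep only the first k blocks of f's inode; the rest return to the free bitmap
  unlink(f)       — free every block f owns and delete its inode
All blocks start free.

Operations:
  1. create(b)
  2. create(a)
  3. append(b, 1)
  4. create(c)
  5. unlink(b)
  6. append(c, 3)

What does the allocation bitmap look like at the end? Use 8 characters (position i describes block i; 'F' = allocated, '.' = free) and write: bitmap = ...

  1. create(b)  ⇒  F.......  {b→[0]}
  2. create(a)  ⇒  FF......  {a→[1]; b→[0]}
  3. append(b, 1)  ⇒  FFF.....  {a→[1]; b→[0, 2]}
  4. create(c)  ⇒  FFFF....  {a→[1]; b→[0, 2]; c→[3]}
  5. unlink(b)  ⇒  .F.F....  {a→[1]; c→[3]}
  6. append(c, 3)  ⇒  FFFFF...  {a→[1]; c→[3, 0, 2, 4]}

bitmap = FFFFF...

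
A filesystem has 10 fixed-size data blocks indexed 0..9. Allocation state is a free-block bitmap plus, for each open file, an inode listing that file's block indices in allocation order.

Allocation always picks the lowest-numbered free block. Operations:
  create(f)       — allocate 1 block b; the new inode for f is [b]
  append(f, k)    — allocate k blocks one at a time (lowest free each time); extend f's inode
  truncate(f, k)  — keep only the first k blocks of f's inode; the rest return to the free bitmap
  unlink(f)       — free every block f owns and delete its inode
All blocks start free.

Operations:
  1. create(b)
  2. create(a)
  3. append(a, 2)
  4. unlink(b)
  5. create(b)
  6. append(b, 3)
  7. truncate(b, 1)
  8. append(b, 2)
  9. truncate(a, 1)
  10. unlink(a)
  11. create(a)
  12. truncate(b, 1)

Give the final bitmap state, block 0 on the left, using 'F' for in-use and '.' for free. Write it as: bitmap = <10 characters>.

after create(b) → b:[0]  free=[F.........]
after create(a) → a:[1], b:[0]  free=[FF........]
after append(a, 2) → a:[1, 2, 3], b:[0]  free=[FFFF......]
after unlink(b) → a:[1, 2, 3]  free=[.FFF......]
after create(b) → a:[1, 2, 3], b:[0]  free=[FFFF......]
after append(b, 3) → a:[1, 2, 3], b:[0, 4, 5, 6]  free=[FFFFFFF...]
after truncate(b, 1) → a:[1, 2, 3], b:[0]  free=[FFFF......]
after append(b, 2) → a:[1, 2, 3], b:[0, 4, 5]  free=[FFFFFF....]
after truncate(a, 1) → a:[1], b:[0, 4, 5]  free=[FF..FF....]
after unlink(a) → b:[0, 4, 5]  free=[F...FF....]
after create(a) → a:[1], b:[0, 4, 5]  free=[FF..FF....]
after truncate(b, 1) → a:[1], b:[0]  free=[FF........]

bitmap = FF........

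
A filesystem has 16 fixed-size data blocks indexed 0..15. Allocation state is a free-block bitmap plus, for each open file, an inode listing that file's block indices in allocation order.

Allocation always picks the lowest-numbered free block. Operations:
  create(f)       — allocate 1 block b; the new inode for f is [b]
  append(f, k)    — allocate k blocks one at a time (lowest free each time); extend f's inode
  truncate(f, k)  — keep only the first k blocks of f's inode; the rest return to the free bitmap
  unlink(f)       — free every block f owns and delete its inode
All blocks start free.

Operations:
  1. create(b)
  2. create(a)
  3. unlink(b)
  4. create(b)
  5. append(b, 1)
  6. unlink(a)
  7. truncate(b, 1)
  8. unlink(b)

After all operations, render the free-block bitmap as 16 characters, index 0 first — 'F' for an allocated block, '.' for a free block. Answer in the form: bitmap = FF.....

after create(b) → b:[0]  free=[F...............]
after create(a) → a:[1], b:[0]  free=[FF..............]
after unlink(b) → a:[1]  free=[.F..............]
after create(b) → a:[1], b:[0]  free=[FF..............]
after append(b, 1) → a:[1], b:[0, 2]  free=[FFF.............]
after unlink(a) → b:[0, 2]  free=[F.F.............]
after truncate(b, 1) → b:[0]  free=[F...............]
after unlink(b) →   free=[................]

bitmap = ................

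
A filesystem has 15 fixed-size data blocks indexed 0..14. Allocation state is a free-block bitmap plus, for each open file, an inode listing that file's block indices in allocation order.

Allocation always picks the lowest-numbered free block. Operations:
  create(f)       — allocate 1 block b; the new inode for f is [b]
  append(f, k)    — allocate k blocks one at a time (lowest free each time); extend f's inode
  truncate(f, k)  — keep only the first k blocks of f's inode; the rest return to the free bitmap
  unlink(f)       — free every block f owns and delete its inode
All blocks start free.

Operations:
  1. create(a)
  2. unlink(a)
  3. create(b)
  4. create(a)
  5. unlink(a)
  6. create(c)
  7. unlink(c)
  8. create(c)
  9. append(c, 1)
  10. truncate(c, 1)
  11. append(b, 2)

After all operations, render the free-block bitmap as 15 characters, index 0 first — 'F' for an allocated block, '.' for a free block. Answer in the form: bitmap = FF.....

create(a): bitmap=F.............. | a=[0]
unlink(a): bitmap=............... | 
create(b): bitmap=F.............. | b=[0]
create(a): bitmap=FF............. | a=[1] b=[0]
unlink(a): bitmap=F.............. | b=[0]
create(c): bitmap=FF............. | b=[0] c=[1]
unlink(c): bitmap=F.............. | b=[0]
create(c): bitmap=FF............. | b=[0] c=[1]
append(c, 1): bitmap=FFF............ | b=[0] c=[1, 2]
truncate(c, 1): bitmap=FF............. | b=[0] c=[1]
append(b, 2): bitmap=FFFF........... | b=[0, 2, 3] c=[1]

bitmap = FFFF...........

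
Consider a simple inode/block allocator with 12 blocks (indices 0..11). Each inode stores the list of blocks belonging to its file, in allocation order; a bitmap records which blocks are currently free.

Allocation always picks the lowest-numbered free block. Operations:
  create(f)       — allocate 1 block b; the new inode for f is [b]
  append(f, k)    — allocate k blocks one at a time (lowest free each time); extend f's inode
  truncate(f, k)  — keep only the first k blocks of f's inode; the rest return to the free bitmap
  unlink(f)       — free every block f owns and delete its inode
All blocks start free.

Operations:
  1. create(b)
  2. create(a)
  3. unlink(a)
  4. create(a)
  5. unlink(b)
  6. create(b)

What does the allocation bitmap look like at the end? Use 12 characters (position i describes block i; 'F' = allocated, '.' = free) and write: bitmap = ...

  1. create(b)  ⇒  F...........  {b→[0]}
  2. create(a)  ⇒  FF..........  {a→[1]; b→[0]}
  3. unlink(a)  ⇒  F...........  {b→[0]}
  4. create(a)  ⇒  FF..........  {a→[1]; b→[0]}
  5. unlink(b)  ⇒  .F..........  {a→[1]}
  6. create(b)  ⇒  FF..........  {a→[1]; b→[0]}

bitmap = FF..........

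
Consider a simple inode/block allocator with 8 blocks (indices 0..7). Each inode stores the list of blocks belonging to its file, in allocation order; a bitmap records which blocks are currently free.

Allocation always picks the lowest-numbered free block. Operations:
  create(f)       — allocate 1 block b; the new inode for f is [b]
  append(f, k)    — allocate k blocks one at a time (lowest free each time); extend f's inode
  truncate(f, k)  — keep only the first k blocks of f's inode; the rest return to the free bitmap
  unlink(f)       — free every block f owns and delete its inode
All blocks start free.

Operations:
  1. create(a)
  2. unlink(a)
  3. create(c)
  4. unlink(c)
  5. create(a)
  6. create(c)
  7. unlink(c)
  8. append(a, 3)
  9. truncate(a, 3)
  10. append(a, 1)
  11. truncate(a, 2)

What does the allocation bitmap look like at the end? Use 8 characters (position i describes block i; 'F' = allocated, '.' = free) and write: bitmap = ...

bitmap = FF......

[1] create(a) — a=0 (map F.......)
[2] unlink(a) —  (map ........)
[3] create(c) — c=0 (map F.......)
[4] unlink(c) —  (map ........)
[5] create(a) — a=0 (map F.......)
[6] create(c) — a=0 c=1 (map FF......)
[7] unlink(c) — a=0 (map F.......)
[8] append(a, 3) — a=0,1,2,3 (map FFFF....)
[9] truncate(a, 3) — a=0,1,2 (map FFF.....)
[10] append(a, 1) — a=0,1,2,3 (map FFFF....)
[11] truncate(a, 2) — a=0,1 (map FF......)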